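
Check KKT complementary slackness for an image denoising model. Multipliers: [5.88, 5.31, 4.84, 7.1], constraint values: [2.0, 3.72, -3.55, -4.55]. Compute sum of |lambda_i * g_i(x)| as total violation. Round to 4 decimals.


KKT complementary slackness check:
lambda_1 * g_1 = 5.88 * 2.0 = 11.76
lambda_2 * g_2 = 5.31 * 3.72 = 19.7532
lambda_3 * g_3 = 4.84 * -3.55 = -17.182
lambda_4 * g_4 = 7.1 * -4.55 = -32.305
Total violation = 11.76 + 19.7532 + 17.182 + 32.305 = 81.0002


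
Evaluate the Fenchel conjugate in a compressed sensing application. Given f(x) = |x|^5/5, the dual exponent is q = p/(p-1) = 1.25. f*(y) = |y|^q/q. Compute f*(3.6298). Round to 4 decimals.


The conjugate exponent q satisfies 1/p + 1/q = 1.
p = 5, so q = 5/(5 - 1) = 1.25
|y|^q = 3.6298^1.25 = 5.0102
f*(3.6298) = 5.0102 / 1.25 = 4.0081


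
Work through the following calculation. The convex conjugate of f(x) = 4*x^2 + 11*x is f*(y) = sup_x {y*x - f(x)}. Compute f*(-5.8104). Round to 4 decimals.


f*(y) = sup_x {y*x - a*x^2 - b*x} = sup_x {(y-b)*x - a*x^2}
FOC: (y - b) - 2a*x = 0 => x* = (y - b)/(2a)
x* = (-5.8104 - 11)/(2*4) = -2.1013
f*(-5.8104) = (y-b)^2/(4a) = (-5.8104 - 11)^2/(4*4)
= 282.5895/16 = 17.6618


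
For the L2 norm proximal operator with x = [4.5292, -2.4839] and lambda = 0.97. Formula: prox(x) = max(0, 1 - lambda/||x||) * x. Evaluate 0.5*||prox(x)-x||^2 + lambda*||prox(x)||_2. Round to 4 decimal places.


Step 1: Compute ||x||.
||x|| = 5.1656
Step 2: Compute scaling factor.
scale = max(0, 1 - 0.97/5.1656) = 0.8122
Step 3: prox(x) = [3.6787, -2.0175]
||prox(x)|| = 4.1956
Step 4: Proximal objective.
0.5*||prox-x||^2 = 0.4705
lambda*||prox|| = 4.0697
Total = 4.5402


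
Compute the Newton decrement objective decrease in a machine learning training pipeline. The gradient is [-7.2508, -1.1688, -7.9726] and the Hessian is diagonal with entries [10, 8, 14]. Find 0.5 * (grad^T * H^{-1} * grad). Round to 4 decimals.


Step 1: H is diagonal, so H^(-1) * g = [-0.7251, -0.1461, -0.5695].
Step 2: g^T H^(-1) g = sum_i g_i^2 / H_ii
  = (-7.2508)^2/10 + (-1.1688)^2/8 + (-7.9726)^2/14
  = 5.2574 + 0.1708 + 4.5402 = 9.9683
Step 3: Objective decrease = 0.5 * g^T H^(-1) g = 4.9842


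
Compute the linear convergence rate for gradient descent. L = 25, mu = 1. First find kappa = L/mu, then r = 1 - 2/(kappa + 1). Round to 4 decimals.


Step 1: Compute the condition number.
kappa = L/mu = 25/1 = 25.0
Step 2: Compute the convergence rate.
r = 1 - 2/(kappa + 1) = 1 - 2*mu/(L + mu) = (L - mu)/(L + mu) = 24/26 = 0.9231


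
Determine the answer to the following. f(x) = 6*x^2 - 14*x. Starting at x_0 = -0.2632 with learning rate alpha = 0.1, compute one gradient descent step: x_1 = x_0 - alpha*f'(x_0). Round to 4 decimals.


We compute the gradient at x_0 and apply the update.
f'(x) = 12*x - 14
f'(-0.2632) = 12*-0.2632 - 14 = -17.1584
x_1 = -0.2632 - 0.1*-17.1584 = 1.4526


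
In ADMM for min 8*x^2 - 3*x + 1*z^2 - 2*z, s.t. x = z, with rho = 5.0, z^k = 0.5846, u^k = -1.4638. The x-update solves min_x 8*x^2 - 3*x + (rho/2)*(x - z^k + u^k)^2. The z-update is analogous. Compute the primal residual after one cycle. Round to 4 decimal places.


ADMM iteration with rho = 5.0, z^k = 0.5846, u^k = -1.4638
Step 1: x-update.
Minimize 8*x^2 - 3*x + (5.0/2)*(x - 0.5846 - 1.4638)^2
FOC: (2*8 + 5.0)*x = 3 + 5.0*(0.5846 + 1.4638)
x^{k+1} = 0.6306
Step 2: z-update.
Minimize 1*z^2 - 2*z + (5.0/2)*(0.6306 - z - 1.4638)^2
FOC: (2*1 + 5.0)*z = 2 + 5.0*(0.6306 - 1.4638)
z^{k+1} = -0.3094
Step 3: u-update.
u^{k+1} = -1.4638 + 0.6306 + 0.3094 = -0.5238
Step 4: Primal residual = |0.6306 + 0.3094| = 0.94


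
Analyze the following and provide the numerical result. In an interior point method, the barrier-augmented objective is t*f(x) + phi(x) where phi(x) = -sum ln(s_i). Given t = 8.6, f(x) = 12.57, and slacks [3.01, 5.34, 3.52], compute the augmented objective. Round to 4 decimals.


Step 1: Compute log-barrier.
ln values: [1.1019, 1.6752, 1.2585]
phi = -(1.1019 + 1.6752 + 1.2585) = -4.0356
Step 2: Compute augmented objective.
t*f(x) = 8.6*12.57 = 108.102
Total = 108.102 - 4.0356 = 104.0664


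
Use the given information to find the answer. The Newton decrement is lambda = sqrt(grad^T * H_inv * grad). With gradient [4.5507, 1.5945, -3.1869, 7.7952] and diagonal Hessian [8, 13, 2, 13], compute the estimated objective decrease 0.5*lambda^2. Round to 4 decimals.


Step 1: H is diagonal, so H^(-1) * g = [0.5688, 0.1227, -1.5935, 0.5996].
Step 2: g^T H^(-1) g = sum_i g_i^2 / H_ii
  = (4.5507)^2/8 + (1.5945)^2/13 + (-3.1869)^2/2 + (7.7952)^2/13
  = 2.5886 + 0.1956 + 5.0782 + 4.6742 = 12.5366
Step 3: Objective decrease = 0.5 * g^T H^(-1) g = 6.2683


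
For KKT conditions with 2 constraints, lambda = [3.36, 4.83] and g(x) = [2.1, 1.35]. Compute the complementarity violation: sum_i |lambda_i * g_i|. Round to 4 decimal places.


KKT complementary slackness check:
lambda_1 * g_1 = 3.36 * 2.1 = 7.056
lambda_2 * g_2 = 4.83 * 1.35 = 6.5205
Total violation = 7.056 + 6.5205 = 13.5765


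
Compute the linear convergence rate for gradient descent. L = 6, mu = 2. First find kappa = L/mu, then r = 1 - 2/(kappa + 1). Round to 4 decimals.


Step 1: Compute the condition number.
kappa = L/mu = 6/2 = 3.0
Step 2: Compute the convergence rate.
r = 1 - 2/(kappa + 1) = 1 - 2*mu/(L + mu) = (L - mu)/(L + mu) = 4/8 = 0.5


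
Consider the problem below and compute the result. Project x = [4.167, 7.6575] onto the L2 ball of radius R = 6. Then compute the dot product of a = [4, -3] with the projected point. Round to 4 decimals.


Step 1: Compute ||x|| (intermediates to 6 decimals).
||x|| = sqrt(4.167^2 + 7.6575^2) = 8.717866
Step 2: Project.
Since ||x|| > R, scale = R/||x|| = 6/8.717866 = 0.688242, proj(x) = scale * x
proj(x) = [2.867904, 5.270213]
Step 3: Dot product.
a^T * proj(x) = 4*2.867904 - 3*5.270213 = -4.339


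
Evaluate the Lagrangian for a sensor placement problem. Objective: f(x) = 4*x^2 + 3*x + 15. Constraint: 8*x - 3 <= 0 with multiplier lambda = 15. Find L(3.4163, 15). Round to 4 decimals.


Step 1: Evaluate f(x).
f(3.4163) = 4*3.4163^2 + 3*3.4163 + 15 = 71.9333
Step 2: Evaluate g(x).
g(3.4163) = 8*3.4163 - 3 = 24.3304
Step 3: Compute Lagrangian.
L = 71.9333 + 15*24.3304 = 436.8893


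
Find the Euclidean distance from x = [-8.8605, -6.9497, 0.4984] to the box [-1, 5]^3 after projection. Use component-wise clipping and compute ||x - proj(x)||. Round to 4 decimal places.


Project each component onto [-1, 5].
clip(-8.8605) = -1.0, clip(-6.9497) = -1.0, clip(0.4984) = 0.4984
Projection = [-1.0, -1.0, 0.4984]
Squared diffs: [61.7875, 35.3989, 0.0]
Distance = sqrt(97.1864) = 9.8583


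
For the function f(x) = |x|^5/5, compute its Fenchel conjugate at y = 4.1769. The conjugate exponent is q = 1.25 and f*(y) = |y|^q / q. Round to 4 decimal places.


The conjugate exponent q satisfies 1/p + 1/q = 1.
p = 5, so q = 5/(5 - 1) = 1.25
|y|^q = 4.1769^1.25 = 5.9713
f*(4.1769) = 5.9713 / 1.25 = 4.777


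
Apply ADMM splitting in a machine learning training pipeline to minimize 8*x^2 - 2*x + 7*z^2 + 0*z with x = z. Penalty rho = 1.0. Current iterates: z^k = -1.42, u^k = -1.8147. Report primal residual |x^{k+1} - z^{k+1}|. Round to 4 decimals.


ADMM iteration with rho = 1.0, z^k = -1.42, u^k = -1.8147
Step 1: x-update.
Minimize 8*x^2 - 2*x + (1.0/2)*(x + 1.42 - 1.8147)^2
FOC: (2*8 + 1.0)*x = 2 + 1.0*(-1.42 + 1.8147)
x^{k+1} = 0.1409
Step 2: z-update.
Minimize 7*z^2 + 0*z + (1.0/2)*(0.1409 - z - 1.8147)^2
FOC: (2*7 + 1.0)*z = 0 + 1.0*(0.1409 - 1.8147)
z^{k+1} = -0.1116
Step 3: u-update.
u^{k+1} = -1.8147 + 0.1409 + 0.1116 = -1.5622
Step 4: Primal residual = |0.1409 + 0.1116| = 0.2525


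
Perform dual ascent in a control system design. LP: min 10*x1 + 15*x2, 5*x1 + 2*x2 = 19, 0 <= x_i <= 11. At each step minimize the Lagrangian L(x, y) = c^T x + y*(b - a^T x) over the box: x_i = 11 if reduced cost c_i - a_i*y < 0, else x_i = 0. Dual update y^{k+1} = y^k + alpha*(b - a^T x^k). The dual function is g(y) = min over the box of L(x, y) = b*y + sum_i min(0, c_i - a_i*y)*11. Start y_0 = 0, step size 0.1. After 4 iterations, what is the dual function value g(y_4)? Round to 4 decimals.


Dual ascent for LP: min 10*x1 + 15*x2, 5*x1 + 2*x2 = 19, 0 <= x_i <= 11
Step 1: y^k = 0.0, reduced costs: (10.0, 15.0)
  x^k = (0.0, 0.0), subgradient = b - a^T x = 19.0
  y^{k+1} = 0.0 + 0.1*19.0 = 1.9
Step 2: y^k = 1.9, reduced costs: (0.5, 11.2)
  x^k = (0.0, 0.0), subgradient = b - a^T x = 19.0
  y^{k+1} = 1.9 + 0.1*19.0 = 3.8
Step 3: y^k = 3.8, reduced costs: (-9.0, 7.4)
  x^k = (11.0, 0.0), subgradient = b - a^T x = -36.0
  y^{k+1} = 3.8 + 0.1*-36.0 = 0.2
Step 4: y^k = 0.2, reduced costs: (9.0, 14.6)
  x^k = (0.0, 0.0), subgradient = b - a^T x = 19.0
  y^{k+1} = 0.2 + 0.1*19.0 = 2.1
Dual objective at y_4 = 2.1: reduced costs (-0.5, 10.8), box minimizer x = (11.0, 0.0)
g(y_4) = b*y + (c1 - a1*y)*x1 + (c2 - a2*y)*x2 = 19*2.1 + (-0.5)*11.0 + 10.8*0.0 = 39.9 - 5.5 + 0.0 = 34.4


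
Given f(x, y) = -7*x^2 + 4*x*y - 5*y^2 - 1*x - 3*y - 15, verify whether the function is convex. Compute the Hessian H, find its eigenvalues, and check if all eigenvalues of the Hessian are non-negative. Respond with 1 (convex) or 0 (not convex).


The Hessian of f(x,y) = -7*x^2 + 4*x*y - 5*y^2 - 1*x - 3*y - 15 is:
H = [[-14, 4], [4, -10]]
Trace = -14 - 10 = -24
Determinant = -14*-10 - (4)^2 = 124
Discriminant = (-24)^2 - 4*124 = 80.0
Eigenvalues: lambda_1 = -16.4721, lambda_2 = -7.5279
The function is not convex.

0


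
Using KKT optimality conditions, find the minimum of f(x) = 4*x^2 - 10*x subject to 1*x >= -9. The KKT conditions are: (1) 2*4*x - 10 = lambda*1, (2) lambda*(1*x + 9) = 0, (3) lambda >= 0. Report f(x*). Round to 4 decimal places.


Step 1: Try lambda = 0 (constraint inactive).
Stationarity: 2*4*x - 10 = 0
x* = 10/(2*4) = 1.25
Check constraint: 1*1.25 = 1.25 >= -9 -- satisfied.
Step 2: Compute optimal value.
f(x*) = 4*1.25^2 - 10*1.25 = -6.25


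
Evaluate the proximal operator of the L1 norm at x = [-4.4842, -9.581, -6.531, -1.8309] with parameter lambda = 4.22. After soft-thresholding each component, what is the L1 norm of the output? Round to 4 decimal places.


Soft-thresholding with lambda = 4.22:
prox(-4.4842) = sign(-4.4842)*max(|-4.4842| - 4.22, 0) = -0.2642
prox(-9.581) = sign(-9.581)*max(|-9.581| - 4.22, 0) = -5.361
prox(-6.531) = sign(-6.531)*max(|-6.531| - 4.22, 0) = -2.311
prox(-1.8309) = sign(-1.8309)*max(|-1.8309| - 4.22, 0) = 0.0
prox(x) = [-0.2642, -5.361, -2.311, 0.0]
||prox(x)||_1 = 0.2642 + 5.361 + 2.311 + 0.0 = 7.9362


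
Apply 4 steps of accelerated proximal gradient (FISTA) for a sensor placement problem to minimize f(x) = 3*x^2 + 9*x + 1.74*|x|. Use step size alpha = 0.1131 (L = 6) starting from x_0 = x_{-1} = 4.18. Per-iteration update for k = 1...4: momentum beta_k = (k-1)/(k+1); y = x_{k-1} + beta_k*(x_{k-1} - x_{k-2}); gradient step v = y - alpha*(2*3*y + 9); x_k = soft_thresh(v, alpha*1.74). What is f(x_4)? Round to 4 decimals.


FISTA on f(x) = 3*x^2 + 9*x + 1.74*|x|
L = 6, alpha = 0.1131
Iteration 1: beta = 0.0, y = 4.18 + 0.0*(4.18 - 4.18) = 4.18
  grad(y) = 34.08, v = y - alpha*grad = 0.3256
  prox(v) = soft_thresh(0.3256, 0.1968) = 0.1288
Iteration 2: beta = 0.3333, y = 0.1288 + 0.3333*(0.1288 - 4.18) = -1.2217
  grad(y) = 1.6701, v = y - alpha*grad = -1.4105
  prox(v) = soft_thresh(-1.4105, 0.1968) = -1.2137
Iteration 3: beta = 0.5, y = -1.2137 + 0.5*(-1.2137 - 0.1288) = -1.885
  grad(y) = -2.31, v = y - alpha*grad = -1.6237
  prox(v) = soft_thresh(-1.6237, 0.1968) = -1.4269
Iteration 4: beta = 0.6, y = -1.4269 + 0.6*(-1.4269 + 1.2137) = -1.5549
  grad(y) = -0.3292, v = y - alpha*grad = -1.5176
  prox(v) = soft_thresh(-1.5176, 0.1968) = -1.3208
f(x_4) = 3*(-1.3208)^2 + 9*(-1.3208) + 1.74*|-1.3208| = -4.3554


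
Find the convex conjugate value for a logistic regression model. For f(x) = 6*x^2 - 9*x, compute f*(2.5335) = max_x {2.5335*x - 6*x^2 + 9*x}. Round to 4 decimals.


f*(y) = sup_x {y*x - a*x^2 - b*x} = sup_x {(y-b)*x - a*x^2}
FOC: (y - b) - 2a*x = 0 => x* = (y - b)/(2a)
x* = (2.5335 + 9)/(2*6) = 0.9611
f*(2.5335) = (y-b)^2/(4a) = (2.5335 + 9)^2/(4*6)
= 133.0216/24 = 5.5426


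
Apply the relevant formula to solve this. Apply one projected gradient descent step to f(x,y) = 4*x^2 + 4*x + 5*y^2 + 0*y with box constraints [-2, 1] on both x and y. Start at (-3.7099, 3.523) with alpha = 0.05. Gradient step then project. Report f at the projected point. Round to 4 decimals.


Step 1: Compute gradient at (-3.7099, 3.523).
grad_x = 2*4*-3.7099 + 4 = -25.6792
grad_y = 2*5*3.523 + 0 = 35.23
Step 2: Gradient step.
x_raw = -3.7099 - 0.05*-25.6792 = -2.4259
y_raw = 3.523 - 0.05*35.23 = 1.7615
Step 3: Project onto [-2, 1].
x_proj = clip(-2.4259) = -2.0
y_proj = clip(1.7615) = 1.0
Step 4: Evaluate f.
f(-2.0, 1.0) = 13.0


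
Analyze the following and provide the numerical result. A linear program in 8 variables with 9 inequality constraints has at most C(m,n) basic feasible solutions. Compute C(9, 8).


Each vertex corresponds to some choice of n active constraints out of m, so the number of vertices is at most C(m, n) = m! / (n!(m-n)!).
m = 9, n = 8
Numerator: 9 * 8 * 7 * 6 * 5 * 4 * 3 * 2
Denominator: 8! = 40320
C(9, 8) = 9


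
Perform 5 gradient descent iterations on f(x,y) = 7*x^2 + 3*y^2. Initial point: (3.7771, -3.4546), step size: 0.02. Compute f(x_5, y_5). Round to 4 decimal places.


Gradient descent on f(x,y) = 7*x^2 + 3*y^2.
Starting point: (3.7771, -3.4546), alpha = 0.02
Step 1: grad_x = 2*7*3.7771 = 52.8794, grad_y = 2*3*-3.4546 = -20.7276
  x_1 = 3.7771 - 0.02*52.8794 = 2.7195
  y_1 = -3.4546 - 0.02*-20.7276 = -3.04
Step 2: grad_x = 2*7*2.7195 = 38.0732, grad_y = 2*3*-3.04 = -18.2403
  x_2 = 2.7195 - 0.02*38.0732 = 1.958
  y_2 = -3.04 - 0.02*-18.2403 = -2.6752
Step 3: grad_x = 2*7*1.958 = 27.4127, grad_y = 2*3*-2.6752 = -16.0515
  x_3 = 1.958 - 0.02*27.4127 = 1.4098
  y_3 = -2.6752 - 0.02*-16.0515 = -2.3542
Step 4: grad_x = 2*7*1.4098 = 19.7371, grad_y = 2*3*-2.3542 = -14.1253
  x_4 = 1.4098 - 0.02*19.7371 = 1.0151
  y_4 = -2.3542 - 0.02*-14.1253 = -2.0717
Step 5: grad_x = 2*7*1.0151 = 14.2107, grad_y = 2*3*-2.0717 = -12.4302
  x_5 = 1.0151 - 0.02*14.2107 = 0.7308
  y_5 = -2.0717 - 0.02*-12.4302 = -1.8231
f(0.7308, -1.8231) = 7*0.7308^2 + 3*(-1.8231)^2 = 13.71


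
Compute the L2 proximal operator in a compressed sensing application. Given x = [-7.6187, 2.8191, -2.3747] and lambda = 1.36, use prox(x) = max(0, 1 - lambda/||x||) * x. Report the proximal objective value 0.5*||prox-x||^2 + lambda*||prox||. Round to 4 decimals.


Step 1: Compute ||x||.
||x|| = 8.4635
Step 2: Compute scaling factor.
scale = max(0, 1 - 1.36/8.4635) = 0.8393
Step 3: prox(x) = [-6.3945, 2.3661, -1.9931]
||prox(x)|| = 7.1035
Step 4: Proximal objective.
0.5*||prox-x||^2 = 0.9248
lambda*||prox|| = 9.6608
Total = 10.5856


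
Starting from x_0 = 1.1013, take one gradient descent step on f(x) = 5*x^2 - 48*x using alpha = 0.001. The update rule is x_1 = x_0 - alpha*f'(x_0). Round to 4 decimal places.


We compute the gradient at x_0 and apply the update.
f'(x) = 10*x - 48
f'(1.1013) = 10*1.1013 - 48 = -36.987
x_1 = 1.1013 - 0.001*-36.987 = 1.1383


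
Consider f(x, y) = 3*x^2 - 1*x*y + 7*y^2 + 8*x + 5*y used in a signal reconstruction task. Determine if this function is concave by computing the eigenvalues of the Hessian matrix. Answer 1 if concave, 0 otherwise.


The Hessian of f(x,y) = 3*x^2 - 1*x*y + 7*y^2 + 8*x + 5*y is:
H = [[6, -1], [-1, 14]]
Trace = 6 + 14 = 20
Determinant = 6*14 - (-1)^2 = 83
Discriminant = (20)^2 - 4*83 = 68.0
Eigenvalues: lambda_1 = 5.8769, lambda_2 = 14.1231
The function is not concave.

0


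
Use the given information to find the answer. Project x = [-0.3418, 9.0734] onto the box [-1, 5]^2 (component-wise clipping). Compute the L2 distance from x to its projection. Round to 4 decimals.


Project each component onto [-1, 5].
clip(-0.3418) = -0.3418, clip(9.0734) = 5.0
Projection = [-0.3418, 5.0]
Squared diffs: [0.0, 16.5926]
Distance = sqrt(16.5926) = 4.0734


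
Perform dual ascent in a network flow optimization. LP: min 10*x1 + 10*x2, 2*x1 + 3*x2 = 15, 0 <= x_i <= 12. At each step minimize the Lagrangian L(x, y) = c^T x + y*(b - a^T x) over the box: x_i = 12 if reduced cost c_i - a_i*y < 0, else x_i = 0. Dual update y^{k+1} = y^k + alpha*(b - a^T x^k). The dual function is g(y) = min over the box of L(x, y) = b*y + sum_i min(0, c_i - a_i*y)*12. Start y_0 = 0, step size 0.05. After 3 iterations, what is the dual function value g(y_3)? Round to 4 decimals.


Dual ascent for LP: min 10*x1 + 10*x2, 2*x1 + 3*x2 = 15, 0 <= x_i <= 12
Step 1: y^k = 0.0, reduced costs: (10.0, 10.0)
  x^k = (0.0, 0.0), subgradient = b - a^T x = 15.0
  y^{k+1} = 0.0 + 0.05*15.0 = 0.75
Step 2: y^k = 0.75, reduced costs: (8.5, 7.75)
  x^k = (0.0, 0.0), subgradient = b - a^T x = 15.0
  y^{k+1} = 0.75 + 0.05*15.0 = 1.5
Step 3: y^k = 1.5, reduced costs: (7.0, 5.5)
  x^k = (0.0, 0.0), subgradient = b - a^T x = 15.0
  y^{k+1} = 1.5 + 0.05*15.0 = 2.25
Dual objective at y_3 = 2.25: reduced costs (5.5, 3.25), box minimizer x = (0.0, 0.0)
g(y_3) = b*y + (c1 - a1*y)*x1 + (c2 - a2*y)*x2 = 15*2.25 + 5.5*0.0 + 3.25*0.0 = 33.75 + 0.0 + 0.0 = 33.75


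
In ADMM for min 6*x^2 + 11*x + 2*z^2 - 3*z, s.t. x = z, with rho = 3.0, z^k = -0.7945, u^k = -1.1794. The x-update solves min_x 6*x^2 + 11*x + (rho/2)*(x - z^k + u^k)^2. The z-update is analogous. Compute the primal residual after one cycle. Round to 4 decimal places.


ADMM iteration with rho = 3.0, z^k = -0.7945, u^k = -1.1794
Step 1: x-update.
Minimize 6*x^2 + 11*x + (3.0/2)*(x + 0.7945 - 1.1794)^2
FOC: (2*6 + 3.0)*x = -11 + 3.0*(-0.7945 + 1.1794)
x^{k+1} = -0.6564
Step 2: z-update.
Minimize 2*z^2 - 3*z + (3.0/2)*(-0.6564 - z - 1.1794)^2
FOC: (2*2 + 3.0)*z = 3 + 3.0*(-0.6564 - 1.1794)
z^{k+1} = -0.3582
Step 3: u-update.
u^{k+1} = -1.1794 - 0.6564 + 0.3582 = -1.4776
Step 4: Primal residual = |-0.6564 + 0.3582| = 0.2982


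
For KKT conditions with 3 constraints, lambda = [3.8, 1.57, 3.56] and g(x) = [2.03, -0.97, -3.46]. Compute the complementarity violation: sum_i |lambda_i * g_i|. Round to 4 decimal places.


KKT complementary slackness check:
lambda_1 * g_1 = 3.8 * 2.03 = 7.714
lambda_2 * g_2 = 1.57 * -0.97 = -1.5229
lambda_3 * g_3 = 3.56 * -3.46 = -12.3176
Total violation = 7.714 + 1.5229 + 12.3176 = 21.5545


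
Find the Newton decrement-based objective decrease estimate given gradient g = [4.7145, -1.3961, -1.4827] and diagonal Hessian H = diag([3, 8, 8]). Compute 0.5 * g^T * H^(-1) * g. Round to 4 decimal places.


Step 1: H is diagonal, so H^(-1) * g = [1.5715, -0.1745, -0.1853].
Step 2: g^T H^(-1) g = sum_i g_i^2 / H_ii
  = (4.7145)^2/3 + (-1.3961)^2/8 + (-1.4827)^2/8
  = 7.4088 + 0.2436 + 0.2748 = 7.9273
Step 3: Objective decrease = 0.5 * g^T H^(-1) g = 3.9636


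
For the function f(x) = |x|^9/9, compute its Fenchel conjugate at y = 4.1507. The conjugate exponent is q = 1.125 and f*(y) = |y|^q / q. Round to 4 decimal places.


The conjugate exponent q satisfies 1/p + 1/q = 1.
p = 9, so q = 9/(9 - 1) = 1.125
|y|^q = 4.1507^1.125 = 4.9589
f*(4.1507) = 4.9589 / 1.125 = 4.4079


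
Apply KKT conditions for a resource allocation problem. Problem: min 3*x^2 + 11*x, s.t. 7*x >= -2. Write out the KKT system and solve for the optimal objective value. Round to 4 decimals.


Step 1: Try lambda = 0 (constraint inactive).
x_unc = -11/(2*3) = -1.8333
Check: 7*-1.8333 = -12.8331 < -2 -- violated!
Step 2: Constraint must be active: 7*x = -2
x* = -2/7 = -0.2857 (rounded; the exact value -2/7 is used below)
lambda = (2*3*(-2/7) + 11)/7 = 1.3265
Step 3: Compute optimal value.
f(x*) = 3*(-2/7)^2 + 11*(-2/7) = -2.898


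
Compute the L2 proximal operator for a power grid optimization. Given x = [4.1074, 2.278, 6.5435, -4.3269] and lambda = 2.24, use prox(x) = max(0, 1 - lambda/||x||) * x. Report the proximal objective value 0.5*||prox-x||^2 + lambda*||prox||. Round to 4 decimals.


Step 1: Compute ||x||.
||x|| = 9.1433
Step 2: Compute scaling factor.
scale = max(0, 1 - 2.24/9.1433) = 0.755
Step 3: prox(x) = [3.1011, 1.7199, 4.9404, -3.2669]
||prox(x)|| = 6.9033
Step 4: Proximal objective.
0.5*||prox-x||^2 = 2.5088
lambda*||prox|| = 15.4634
Total = 17.9721


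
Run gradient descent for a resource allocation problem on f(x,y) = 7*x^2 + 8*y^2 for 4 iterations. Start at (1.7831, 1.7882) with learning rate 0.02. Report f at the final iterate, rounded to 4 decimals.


Gradient descent on f(x,y) = 7*x^2 + 8*y^2.
Starting point: (1.7831, 1.7882), alpha = 0.02
Step 1: grad_x = 2*7*1.7831 = 24.9634, grad_y = 2*8*1.7882 = 28.6112
  x_1 = 1.7831 - 0.02*24.9634 = 1.2838
  y_1 = 1.7882 - 0.02*28.6112 = 1.216
Step 2: grad_x = 2*7*1.2838 = 17.9736, grad_y = 2*8*1.216 = 19.4556
  x_2 = 1.2838 - 0.02*17.9736 = 0.9244
  y_2 = 1.216 - 0.02*19.4556 = 0.8269
Step 3: grad_x = 2*7*0.9244 = 12.941, grad_y = 2*8*0.8269 = 13.2298
  x_3 = 0.9244 - 0.02*12.941 = 0.6655
  y_3 = 0.8269 - 0.02*13.2298 = 0.5623
Step 4: grad_x = 2*7*0.6655 = 9.3175, grad_y = 2*8*0.5623 = 8.9963
  x_4 = 0.6655 - 0.02*9.3175 = 0.4792
  y_4 = 0.5623 - 0.02*8.9963 = 0.3823
f(0.4792, 0.3823) = 7*0.4792^2 + 8*0.3823^2 = 2.7768


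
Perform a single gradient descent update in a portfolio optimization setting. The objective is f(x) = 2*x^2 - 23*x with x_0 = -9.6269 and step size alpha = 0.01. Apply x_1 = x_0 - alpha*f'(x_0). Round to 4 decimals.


We compute the gradient at x_0 and apply the update.
f'(x) = 4*x - 23
f'(-9.6269) = 4*-9.6269 - 23 = -61.5076
x_1 = -9.6269 - 0.01*-61.5076 = -9.0118


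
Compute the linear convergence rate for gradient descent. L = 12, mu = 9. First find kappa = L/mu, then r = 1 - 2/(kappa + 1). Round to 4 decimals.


Step 1: Compute the condition number.
kappa = L/mu = 12/9 = 1.3333
Step 2: Compute the convergence rate.
r = 1 - 2/(kappa + 1) = 1 - 2*mu/(L + mu) = (L - mu)/(L + mu) = 3/21 = 0.1429


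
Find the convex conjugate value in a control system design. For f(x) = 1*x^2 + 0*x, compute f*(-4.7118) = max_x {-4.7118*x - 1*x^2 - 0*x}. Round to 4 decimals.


f*(y) = sup_x {y*x - a*x^2 - b*x} = sup_x {(y-b)*x - a*x^2}
FOC: (y - b) - 2a*x = 0 => x* = (y - b)/(2a)
x* = (-4.7118 - 0)/(2*1) = -2.3559
f*(-4.7118) = (y-b)^2/(4a) = (-4.7118 - 0)^2/(4*1)
= 22.2011/4 = 5.5503


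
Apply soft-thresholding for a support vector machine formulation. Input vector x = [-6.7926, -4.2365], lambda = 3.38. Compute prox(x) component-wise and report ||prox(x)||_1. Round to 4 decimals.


Soft-thresholding with lambda = 3.38:
prox(-6.7926) = sign(-6.7926)*max(|-6.7926| - 3.38, 0) = -3.4126
prox(-4.2365) = sign(-4.2365)*max(|-4.2365| - 3.38, 0) = -0.8565
prox(x) = [-3.4126, -0.8565]
||prox(x)||_1 = 3.4126 + 0.8565 = 4.2691


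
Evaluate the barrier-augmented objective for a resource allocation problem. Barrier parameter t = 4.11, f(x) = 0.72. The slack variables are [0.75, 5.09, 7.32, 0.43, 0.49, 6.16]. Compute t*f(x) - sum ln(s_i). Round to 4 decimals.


Step 1: Compute log-barrier.
ln values: [-0.2877, 1.6273, 1.9906, -0.844, -0.7133, 1.8181]
phi = -(-0.2877 + 1.6273 + 1.9906 - 0.844 - 0.7133 + 1.8181) = -3.591
Step 2: Compute augmented objective.
t*f(x) = 4.11*0.72 = 2.9592
Total = 2.9592 - 3.591 = -0.6318


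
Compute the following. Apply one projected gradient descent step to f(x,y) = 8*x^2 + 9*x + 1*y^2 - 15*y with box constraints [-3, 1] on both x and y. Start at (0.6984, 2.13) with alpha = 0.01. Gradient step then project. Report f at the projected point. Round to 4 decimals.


Step 1: Compute gradient at (0.6984, 2.13).
grad_x = 2*8*0.6984 + 9 = 20.1744
grad_y = 2*1*2.13 - 15 = -10.74
Step 2: Gradient step.
x_raw = 0.6984 - 0.01*20.1744 = 0.4967
y_raw = 2.13 - 0.01*-10.74 = 2.2374
Step 3: Project onto [-3, 1].
x_proj = clip(0.4967) = 0.4967
y_proj = clip(2.2374) = 1.0
Step 4: Evaluate f.
f(0.4967, 1.0) = -7.5568


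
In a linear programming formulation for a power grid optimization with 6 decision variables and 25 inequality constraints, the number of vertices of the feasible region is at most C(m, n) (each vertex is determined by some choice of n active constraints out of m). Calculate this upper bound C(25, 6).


Each vertex corresponds to some choice of n active constraints out of m, so the number of vertices is at most C(m, n) = m! / (n!(m-n)!).
m = 25, n = 6
Numerator: 25 * 24 * 23 * 22 * 21 * 20
Denominator: 6! = 720
C(25, 6) = 177100


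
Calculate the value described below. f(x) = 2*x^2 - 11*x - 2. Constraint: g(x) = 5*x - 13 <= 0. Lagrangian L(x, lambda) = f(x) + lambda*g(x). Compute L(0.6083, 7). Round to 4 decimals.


Step 1: Evaluate f(x).
f(0.6083) = 2*0.6083^2 - 11*0.6083 - 2 = -7.9512
Step 2: Evaluate g(x).
g(0.6083) = 5*0.6083 - 13 = -9.9585
Step 3: Compute Lagrangian.
L = -7.9512 + 7*-9.9585 = -77.6607


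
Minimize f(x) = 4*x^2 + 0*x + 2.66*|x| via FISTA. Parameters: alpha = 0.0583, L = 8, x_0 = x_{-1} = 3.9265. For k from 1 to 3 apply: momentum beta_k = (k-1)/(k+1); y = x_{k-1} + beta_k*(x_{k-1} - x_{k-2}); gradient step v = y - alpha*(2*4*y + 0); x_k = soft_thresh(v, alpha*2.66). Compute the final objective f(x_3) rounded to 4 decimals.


FISTA on f(x) = 4*x^2 + 0*x + 2.66*|x|
L = 8, alpha = 0.0583
Iteration 1: beta = 0.0, y = 3.9265 + 0.0*(3.9265 - 3.9265) = 3.9265
  grad(y) = 31.412, v = y - alpha*grad = 2.0952
  prox(v) = soft_thresh(2.0952, 0.1551) = 1.9401
Iteration 2: beta = 0.3333, y = 1.9401 + 0.3333*(1.9401 - 3.9265) = 1.278
  grad(y) = 10.2238, v = y - alpha*grad = 0.6819
  prox(v) = soft_thresh(0.6819, 0.1551) = 0.5268
Iteration 3: beta = 0.5, y = 0.5268 + 0.5*(0.5268 - 1.9401) = -0.1798
  grad(y) = -1.4382, v = y - alpha*grad = -0.0959
  prox(v) = soft_thresh(-0.0959, 0.1551) = 0.0
f(x_3) = 4*0.0^2 + 0*0.0 + 2.66*|0.0| = 0.0


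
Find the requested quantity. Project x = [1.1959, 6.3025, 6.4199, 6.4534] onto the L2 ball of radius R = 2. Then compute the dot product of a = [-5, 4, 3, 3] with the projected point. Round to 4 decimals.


Step 1: Compute ||x|| (intermediates to 6 decimals).
||x|| = sqrt(1.1959^2 + 6.3025^2 + 6.4199^2 + 6.4534^2) = 11.13612
Step 2: Project.
Since ||x|| > R, scale = R/||x|| = 2/11.13612 = 0.179596, proj(x) = scale * x
proj(x) = [0.214779, 1.131904, 1.152988, 1.159005]
Step 3: Dot product.
a^T * proj(x) = -5*0.214779 + 4*1.131904 + 3*1.152988 + 3*1.159005 = 10.3897


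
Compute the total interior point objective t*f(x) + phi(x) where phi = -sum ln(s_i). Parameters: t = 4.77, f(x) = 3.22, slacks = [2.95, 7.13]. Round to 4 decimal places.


Step 1: Compute log-barrier.
ln values: [1.0818, 1.9643]
phi = -(1.0818 + 1.9643) = -3.0461
Step 2: Compute augmented objective.
t*f(x) = 4.77*3.22 = 15.3594
Total = 15.3594 - 3.0461 = 12.3133


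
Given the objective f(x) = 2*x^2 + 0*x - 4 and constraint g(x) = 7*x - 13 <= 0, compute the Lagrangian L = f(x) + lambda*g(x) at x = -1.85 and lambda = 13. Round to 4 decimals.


Step 1: Evaluate f(x).
f(-1.85) = 2*(-1.85)^2 + 0*(-1.85) - 4 = 2.845
Step 2: Evaluate g(x).
g(-1.85) = 7*-1.85 - 13 = -25.95
Step 3: Compute Lagrangian.
L = 2.845 + 13*-25.95 = -334.505


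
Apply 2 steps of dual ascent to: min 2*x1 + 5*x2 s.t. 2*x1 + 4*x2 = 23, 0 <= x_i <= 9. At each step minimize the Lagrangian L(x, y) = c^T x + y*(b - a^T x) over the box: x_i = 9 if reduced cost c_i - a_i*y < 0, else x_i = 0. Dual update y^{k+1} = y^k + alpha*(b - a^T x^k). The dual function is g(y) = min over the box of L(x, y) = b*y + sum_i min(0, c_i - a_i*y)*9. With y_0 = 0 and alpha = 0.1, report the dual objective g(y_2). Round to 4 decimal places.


Dual ascent for LP: min 2*x1 + 5*x2, 2*x1 + 4*x2 = 23, 0 <= x_i <= 9
Step 1: y^k = 0.0, reduced costs: (2.0, 5.0)
  x^k = (0.0, 0.0), subgradient = b - a^T x = 23.0
  y^{k+1} = 0.0 + 0.1*23.0 = 2.3
Step 2: y^k = 2.3, reduced costs: (-2.6, -4.2)
  x^k = (9.0, 9.0), subgradient = b - a^T x = -31.0
  y^{k+1} = 2.3 + 0.1*-31.0 = -0.8
Dual objective at y_2 = -0.8: reduced costs (3.6, 8.2), box minimizer x = (0.0, 0.0)
g(y_2) = b*y + (c1 - a1*y)*x1 + (c2 - a2*y)*x2 = 23*(-0.8) + 3.6*0.0 + 8.2*0.0 = -18.4 + 0.0 + 0.0 = -18.4


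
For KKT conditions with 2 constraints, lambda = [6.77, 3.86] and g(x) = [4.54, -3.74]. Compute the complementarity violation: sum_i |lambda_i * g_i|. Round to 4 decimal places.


KKT complementary slackness check:
lambda_1 * g_1 = 6.77 * 4.54 = 30.7358
lambda_2 * g_2 = 3.86 * -3.74 = -14.4364
Total violation = 30.7358 + 14.4364 = 45.1722


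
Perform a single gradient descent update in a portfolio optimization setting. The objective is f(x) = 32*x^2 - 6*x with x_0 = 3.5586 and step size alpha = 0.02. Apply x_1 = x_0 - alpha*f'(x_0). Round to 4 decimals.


We compute the gradient at x_0 and apply the update.
f'(x) = 64*x - 6
f'(3.5586) = 64*3.5586 - 6 = 221.7504
x_1 = 3.5586 - 0.02*221.7504 = -0.8764


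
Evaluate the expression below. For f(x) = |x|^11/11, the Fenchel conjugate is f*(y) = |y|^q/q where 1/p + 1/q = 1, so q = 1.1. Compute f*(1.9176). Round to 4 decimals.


The conjugate exponent q satisfies 1/p + 1/q = 1.
p = 11, so q = 11/(11 - 1) = 1.1
|y|^q = 1.9176^1.1 = 2.0466
f*(1.9176) = 2.0466 / 1.1 = 1.8605


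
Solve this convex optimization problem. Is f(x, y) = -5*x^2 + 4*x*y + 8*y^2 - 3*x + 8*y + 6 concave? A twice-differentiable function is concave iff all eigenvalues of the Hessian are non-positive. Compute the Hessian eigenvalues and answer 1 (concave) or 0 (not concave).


The Hessian of f(x,y) = -5*x^2 + 4*x*y + 8*y^2 - 3*x + 8*y + 6 is:
H = [[-10, 4], [4, 16]]
Trace = -10 + 16 = 6
Determinant = -10*16 - (4)^2 = -176
Discriminant = (6)^2 - 4*-176 = 740.0
Eigenvalues: lambda_1 = -10.6015, lambda_2 = 16.6015
The function is not concave.

0


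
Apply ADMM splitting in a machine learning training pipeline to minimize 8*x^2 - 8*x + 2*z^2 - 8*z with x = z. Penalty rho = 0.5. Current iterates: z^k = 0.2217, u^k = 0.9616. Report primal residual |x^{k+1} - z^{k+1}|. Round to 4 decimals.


ADMM iteration with rho = 0.5, z^k = 0.2217, u^k = 0.9616
Step 1: x-update.
Minimize 8*x^2 - 8*x + (0.5/2)*(x - 0.2217 + 0.9616)^2
FOC: (2*8 + 0.5)*x = 8 + 0.5*(0.2217 - 0.9616)
x^{k+1} = 0.4624
Step 2: z-update.
Minimize 2*z^2 - 8*z + (0.5/2)*(0.4624 - z + 0.9616)^2
FOC: (2*2 + 0.5)*z = 8 + 0.5*(0.4624 + 0.9616)
z^{k+1} = 1.936
Step 3: u-update.
u^{k+1} = 0.9616 + 0.4624 - 1.936 = -0.512
Step 4: Primal residual = |0.4624 - 1.936| = 1.4736


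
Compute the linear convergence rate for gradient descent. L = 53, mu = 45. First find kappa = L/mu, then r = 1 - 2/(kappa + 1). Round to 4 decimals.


Step 1: Compute the condition number.
kappa = L/mu = 53/45 = 1.1778
Step 2: Compute the convergence rate.
r = 1 - 2/(kappa + 1) = 1 - 2*mu/(L + mu) = (L - mu)/(L + mu) = 8/98 = 0.0816


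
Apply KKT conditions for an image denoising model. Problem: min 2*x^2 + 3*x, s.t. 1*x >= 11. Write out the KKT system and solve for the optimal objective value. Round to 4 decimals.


Step 1: Try lambda = 0 (constraint inactive).
x_unc = -3/(2*2) = -0.75
Check: 1*-0.75 = -0.75 < 11 -- violated!
Step 2: Constraint must be active: 1*x = 11
x* = 11/1 = 11.0
lambda = (2*2*11.0 + 3)/1 = 47.0
Step 3: Compute optimal value.
f(x*) = 2*11.0^2 + 3*11.0 = 275.0


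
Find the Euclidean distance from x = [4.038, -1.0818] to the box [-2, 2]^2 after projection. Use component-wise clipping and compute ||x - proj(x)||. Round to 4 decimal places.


Project each component onto [-2, 2].
clip(4.038) = 2.0, clip(-1.0818) = -1.0818
Projection = [2.0, -1.0818]
Squared diffs: [4.1534, 0.0]
Distance = sqrt(4.1534) = 2.038


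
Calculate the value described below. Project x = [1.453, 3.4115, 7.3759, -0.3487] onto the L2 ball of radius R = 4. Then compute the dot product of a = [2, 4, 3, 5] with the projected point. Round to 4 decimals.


Step 1: Compute ||x|| (intermediates to 6 decimals).
||x|| = sqrt(1.453^2 + 3.4115^2 + 7.3759^2 + (-0.3487)^2) = 8.262871
Step 2: Project.
Since ||x|| > R, scale = R/||x|| = 4/8.262871 = 0.484093, proj(x) = scale * x
proj(x) = [0.703387, 1.651483, 3.570622, -0.168803]
Step 3: Dot product.
a^T * proj(x) = 2*0.703387 + 4*1.651483 + 3*3.570622 + 5*(-0.168803) = 17.8806


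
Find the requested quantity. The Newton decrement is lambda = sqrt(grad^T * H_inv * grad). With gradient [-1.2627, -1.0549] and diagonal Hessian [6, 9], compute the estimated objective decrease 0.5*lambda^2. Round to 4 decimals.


Step 1: H is diagonal, so H^(-1) * g = [-0.2105, -0.1172].
Step 2: g^T H^(-1) g = sum_i g_i^2 / H_ii
  = (-1.2627)^2/6 + (-1.0549)^2/9
  = 0.2657 + 0.1236 = 0.3894
Step 3: Objective decrease = 0.5 * g^T H^(-1) g = 0.1947


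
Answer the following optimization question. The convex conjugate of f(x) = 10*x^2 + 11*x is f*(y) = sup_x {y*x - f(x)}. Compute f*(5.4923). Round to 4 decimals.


f*(y) = sup_x {y*x - a*x^2 - b*x} = sup_x {(y-b)*x - a*x^2}
FOC: (y - b) - 2a*x = 0 => x* = (y - b)/(2a)
x* = (5.4923 - 11)/(2*10) = -0.2754
f*(5.4923) = (y-b)^2/(4a) = (5.4923 - 11)^2/(4*10)
= 30.3348/40 = 0.7584


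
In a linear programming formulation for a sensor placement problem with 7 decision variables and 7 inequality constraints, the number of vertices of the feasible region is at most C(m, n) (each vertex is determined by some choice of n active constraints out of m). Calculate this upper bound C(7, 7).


Each vertex corresponds to some choice of n active constraints out of m, so the number of vertices is at most C(m, n) = m! / (n!(m-n)!).
m = 7, n = 7
Numerator: 7 * 6 * 5 * 4 * 3 * 2 * 1
Denominator: 7! = 5040
C(7, 7) = 1


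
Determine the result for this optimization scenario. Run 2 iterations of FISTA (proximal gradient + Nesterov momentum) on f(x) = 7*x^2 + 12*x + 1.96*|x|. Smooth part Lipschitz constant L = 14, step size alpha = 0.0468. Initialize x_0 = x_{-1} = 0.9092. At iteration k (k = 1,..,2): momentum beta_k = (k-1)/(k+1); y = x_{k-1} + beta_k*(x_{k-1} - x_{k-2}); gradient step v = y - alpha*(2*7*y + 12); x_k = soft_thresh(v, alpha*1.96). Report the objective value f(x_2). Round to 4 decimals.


FISTA on f(x) = 7*x^2 + 12*x + 1.96*|x|
L = 14, alpha = 0.0468
Iteration 1: beta = 0.0, y = 0.9092 + 0.0*(0.9092 - 0.9092) = 0.9092
  grad(y) = 24.7288, v = y - alpha*grad = -0.2481
  prox(v) = soft_thresh(-0.2481, 0.0917) = -0.1564
Iteration 2: beta = 0.3333, y = -0.1564 + 0.3333*(-0.1564 - 0.9092) = -0.5116
  grad(y) = 4.838, v = y - alpha*grad = -0.738
  prox(v) = soft_thresh(-0.738, 0.0917) = -0.6463
f(x_2) = 7*(-0.6463)^2 + 12*(-0.6463) + 1.96*|-0.6463| = -3.5649


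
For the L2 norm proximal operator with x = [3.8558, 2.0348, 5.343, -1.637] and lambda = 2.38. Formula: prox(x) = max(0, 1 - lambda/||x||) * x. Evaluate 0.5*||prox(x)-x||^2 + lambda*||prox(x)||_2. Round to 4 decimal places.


Step 1: Compute ||x||.
||x|| = 7.0877
Step 2: Compute scaling factor.
scale = max(0, 1 - 2.38/7.0877) = 0.6642
Step 3: prox(x) = [2.561, 1.3515, 3.5488, -1.0873]
||prox(x)|| = 4.7077
Step 4: Proximal objective.
0.5*||prox-x||^2 = 2.8322
lambda*||prox|| = 11.2043
Total = 14.0364


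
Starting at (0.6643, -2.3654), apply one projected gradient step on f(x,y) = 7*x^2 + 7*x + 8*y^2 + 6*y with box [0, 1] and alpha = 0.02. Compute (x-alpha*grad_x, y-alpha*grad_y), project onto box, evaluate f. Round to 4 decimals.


Step 1: Compute gradient at (0.6643, -2.3654).
grad_x = 2*7*0.6643 + 7 = 16.3002
grad_y = 2*8*-2.3654 + 6 = -31.8464
Step 2: Gradient step.
x_raw = 0.6643 - 0.02*16.3002 = 0.3383
y_raw = -2.3654 - 0.02*-31.8464 = -1.7285
Step 3: Project onto [0, 1].
x_proj = clip(0.3383) = 0.3383
y_proj = clip(-1.7285) = 0.0
Step 4: Evaluate f.
f(0.3383, 0.0) = 3.1692


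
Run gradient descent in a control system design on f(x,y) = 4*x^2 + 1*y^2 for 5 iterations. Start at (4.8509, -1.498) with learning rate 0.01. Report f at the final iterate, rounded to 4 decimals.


Gradient descent on f(x,y) = 4*x^2 + 1*y^2.
Starting point: (4.8509, -1.498), alpha = 0.01
Step 1: grad_x = 2*4*4.8509 = 38.8072, grad_y = 2*1*-1.498 = -2.996
  x_1 = 4.8509 - 0.01*38.8072 = 4.4628
  y_1 = -1.498 - 0.01*-2.996 = -1.468
Step 2: grad_x = 2*4*4.4628 = 35.7026, grad_y = 2*1*-1.468 = -2.9361
  x_2 = 4.4628 - 0.01*35.7026 = 4.1058
  y_2 = -1.468 - 0.01*-2.9361 = -1.4387
Step 3: grad_x = 2*4*4.1058 = 32.8464, grad_y = 2*1*-1.4387 = -2.8774
  x_3 = 4.1058 - 0.01*32.8464 = 3.7773
  y_3 = -1.4387 - 0.01*-2.8774 = -1.4099
Step 4: grad_x = 2*4*3.7773 = 30.2187, grad_y = 2*1*-1.4099 = -2.8198
  x_4 = 3.7773 - 0.01*30.2187 = 3.4752
  y_4 = -1.4099 - 0.01*-2.8198 = -1.3817
Step 5: grad_x = 2*4*3.4752 = 27.8012, grad_y = 2*1*-1.3817 = -2.7634
  x_5 = 3.4752 - 0.01*27.8012 = 3.1971
  y_5 = -1.3817 - 0.01*-2.7634 = -1.3541
f(3.1971, -1.3541) = 4*3.1971^2 + 1*(-1.3541)^2 = 42.7203


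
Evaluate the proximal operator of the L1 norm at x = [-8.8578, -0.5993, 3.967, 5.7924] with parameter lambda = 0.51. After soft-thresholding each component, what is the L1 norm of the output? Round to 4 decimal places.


Soft-thresholding with lambda = 0.51:
prox(-8.8578) = sign(-8.8578)*max(|-8.8578| - 0.51, 0) = -8.3478
prox(-0.5993) = sign(-0.5993)*max(|-0.5993| - 0.51, 0) = -0.0893
prox(3.967) = sign(3.967)*max(|3.967| - 0.51, 0) = 3.457
prox(5.7924) = sign(5.7924)*max(|5.7924| - 0.51, 0) = 5.2824
prox(x) = [-8.3478, -0.0893, 3.457, 5.2824]
||prox(x)||_1 = 8.3478 + 0.0893 + 3.457 + 5.2824 = 17.1765


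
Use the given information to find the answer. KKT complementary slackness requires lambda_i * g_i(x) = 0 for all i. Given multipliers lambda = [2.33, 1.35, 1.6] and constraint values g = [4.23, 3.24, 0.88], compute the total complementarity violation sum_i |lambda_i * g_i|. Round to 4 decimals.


KKT complementary slackness check:
lambda_1 * g_1 = 2.33 * 4.23 = 9.8559
lambda_2 * g_2 = 1.35 * 3.24 = 4.374
lambda_3 * g_3 = 1.6 * 0.88 = 1.408
Total violation = 9.8559 + 4.374 + 1.408 = 15.6379


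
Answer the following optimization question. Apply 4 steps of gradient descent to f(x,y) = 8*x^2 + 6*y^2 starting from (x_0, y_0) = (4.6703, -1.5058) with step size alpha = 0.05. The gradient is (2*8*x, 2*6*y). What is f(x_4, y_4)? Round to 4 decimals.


Gradient descent on f(x,y) = 8*x^2 + 6*y^2.
Starting point: (4.6703, -1.5058), alpha = 0.05
Step 1: grad_x = 2*8*4.6703 = 74.7248, grad_y = 2*6*-1.5058 = -18.0696
  x_1 = 4.6703 - 0.05*74.7248 = 0.9341
  y_1 = -1.5058 - 0.05*-18.0696 = -0.6023
Step 2: grad_x = 2*8*0.9341 = 14.945, grad_y = 2*6*-0.6023 = -7.2278
  x_2 = 0.9341 - 0.05*14.945 = 0.1868
  y_2 = -0.6023 - 0.05*-7.2278 = -0.2409
Step 3: grad_x = 2*8*0.1868 = 2.989, grad_y = 2*6*-0.2409 = -2.8911
  x_3 = 0.1868 - 0.05*2.989 = 0.0374
  y_3 = -0.2409 - 0.05*-2.8911 = -0.0964
Step 4: grad_x = 2*8*0.0374 = 0.5978, grad_y = 2*6*-0.0964 = -1.1565
  x_4 = 0.0374 - 0.05*0.5978 = 0.0075
  y_4 = -0.0964 - 0.05*-1.1565 = -0.0385
f(0.0075, -0.0385) = 8*0.0075^2 + 6*(-0.0385)^2 = 0.0094


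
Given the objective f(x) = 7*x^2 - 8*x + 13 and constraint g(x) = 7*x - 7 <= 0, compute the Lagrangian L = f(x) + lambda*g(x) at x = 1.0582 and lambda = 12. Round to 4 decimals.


Step 1: Evaluate f(x).
f(1.0582) = 7*1.0582^2 - 8*1.0582 + 13 = 12.3729
Step 2: Evaluate g(x).
g(1.0582) = 7*1.0582 - 7 = 0.4074
Step 3: Compute Lagrangian.
L = 12.3729 + 12*0.4074 = 17.2617


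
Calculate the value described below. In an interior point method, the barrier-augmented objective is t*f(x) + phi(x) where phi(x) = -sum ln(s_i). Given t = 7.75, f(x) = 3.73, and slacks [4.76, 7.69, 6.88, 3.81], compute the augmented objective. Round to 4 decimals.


Step 1: Compute log-barrier.
ln values: [1.5602, 2.0399, 1.9286, 1.3376]
phi = -(1.5602 + 2.0399 + 1.9286 + 1.3376) = -6.8664
Step 2: Compute augmented objective.
t*f(x) = 7.75*3.73 = 28.9075
Total = 28.9075 - 6.8664 = 22.0411


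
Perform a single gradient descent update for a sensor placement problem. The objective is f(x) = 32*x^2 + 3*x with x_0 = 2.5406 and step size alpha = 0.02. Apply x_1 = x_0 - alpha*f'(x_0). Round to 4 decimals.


We compute the gradient at x_0 and apply the update.
f'(x) = 64*x + 3
f'(2.5406) = 64*2.5406 + 3 = 165.5984
x_1 = 2.5406 - 0.02*165.5984 = -0.7714


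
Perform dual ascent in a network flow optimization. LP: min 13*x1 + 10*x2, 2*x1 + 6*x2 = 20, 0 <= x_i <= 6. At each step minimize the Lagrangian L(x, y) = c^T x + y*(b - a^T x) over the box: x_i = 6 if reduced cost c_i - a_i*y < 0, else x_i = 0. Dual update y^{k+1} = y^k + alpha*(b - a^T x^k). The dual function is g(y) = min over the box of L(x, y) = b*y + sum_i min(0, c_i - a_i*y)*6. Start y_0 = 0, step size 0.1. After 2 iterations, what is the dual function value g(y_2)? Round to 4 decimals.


Dual ascent for LP: min 13*x1 + 10*x2, 2*x1 + 6*x2 = 20, 0 <= x_i <= 6
Step 1: y^k = 0.0, reduced costs: (13.0, 10.0)
  x^k = (0.0, 0.0), subgradient = b - a^T x = 20.0
  y^{k+1} = 0.0 + 0.1*20.0 = 2.0
Step 2: y^k = 2.0, reduced costs: (9.0, -2.0)
  x^k = (0.0, 6.0), subgradient = b - a^T x = -16.0
  y^{k+1} = 2.0 + 0.1*-16.0 = 0.4
Dual objective at y_2 = 0.4: reduced costs (12.2, 7.6), box minimizer x = (0.0, 0.0)
g(y_2) = b*y + (c1 - a1*y)*x1 + (c2 - a2*y)*x2 = 20*0.4 + 12.2*0.0 + 7.6*0.0 = 8.0 + 0.0 + 0.0 = 8.0
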